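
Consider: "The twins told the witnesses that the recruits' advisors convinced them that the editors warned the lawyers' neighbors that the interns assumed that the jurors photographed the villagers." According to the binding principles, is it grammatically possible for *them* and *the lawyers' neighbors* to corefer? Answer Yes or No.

*them* is a pronoun; Principle B requires it to be free in its binding domain — the clause headed by 'convinced'.
— the lawyers' neighbors: object of the clause headed by 'warned'; is c-commanded by the pronoun; coreference would bind this R-expression — blocked (Principle C).

No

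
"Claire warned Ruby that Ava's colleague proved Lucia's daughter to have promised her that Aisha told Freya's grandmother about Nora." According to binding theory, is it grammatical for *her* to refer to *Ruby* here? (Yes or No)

*Ruby* is an R-expression; Principle C requires it to be free (not bound by any c-commanding expression).
— her: object of the clause headed by 'promised'; the pronoun does not c-command the R-expression — coreference allowed.

Yes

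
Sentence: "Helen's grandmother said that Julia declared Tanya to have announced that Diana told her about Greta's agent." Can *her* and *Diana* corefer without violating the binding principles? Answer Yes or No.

No

*Diana* is an R-expression; Principle C requires it to be free (not bound by any c-commanding expression).
— her: object of the clause headed by 'told'; the R-expression locally c-commands the pronoun — coreference blocked (Principle B on the pronoun).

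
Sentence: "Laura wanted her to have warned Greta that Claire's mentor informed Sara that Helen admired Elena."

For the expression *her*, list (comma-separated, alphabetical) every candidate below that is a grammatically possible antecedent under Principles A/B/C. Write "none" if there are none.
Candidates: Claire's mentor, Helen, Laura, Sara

*her* is a pronoun; Principle B requires it to be free in its binding domain — the matrix clause.
— Claire's mentor: subject of the clause headed by 'informed'; is c-commanded by the pronoun; coreference would bind this R-expression — blocked (Principle C).
— Helen: subject of the clause headed by 'admired'; is c-commanded by the pronoun; coreference would bind this R-expression — blocked (Principle C).
— Laura: subject of the matrix clause; c-commands the pronoun within its binding domain — blocked (Principle B).
— Sara: object of the clause headed by 'informed'; is c-commanded by the pronoun; coreference would bind this R-expression — blocked (Principle C).

none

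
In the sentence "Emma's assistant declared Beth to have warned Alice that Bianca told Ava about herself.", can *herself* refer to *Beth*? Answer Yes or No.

*herself* is a reflexive; Principle A requires it to be bound within its binding domain — the clause headed by 'told'.
— Beth: subject of the clause headed by 'warned'; c-commands the reflexive but lies outside its binding domain — cannot bind it (Principle A).

No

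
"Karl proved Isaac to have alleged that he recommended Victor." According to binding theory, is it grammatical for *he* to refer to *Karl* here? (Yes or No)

*Karl* is an R-expression; Principle C requires it to be free (not bound by any c-commanding expression).
— he: subject of the clause headed by 'recommended'; the pronoun does not c-command the R-expression — coreference allowed.

Yes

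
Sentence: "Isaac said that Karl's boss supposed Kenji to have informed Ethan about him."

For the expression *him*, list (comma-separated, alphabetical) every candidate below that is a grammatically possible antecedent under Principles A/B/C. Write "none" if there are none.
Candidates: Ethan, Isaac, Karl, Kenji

*him* is a pronoun; Principle B requires it to be free in its binding domain — the clause headed by 'informed'.
— Ethan: object of the clause headed by 'informed'; c-commands the pronoun within its binding domain — blocked (Principle B).
— Isaac: subject of the matrix clause; c-commands the pronoun but lies outside its binding domain — allowed.
— Karl: possessor inside the subject DP of the clause headed by 'supposed'; does not c-command the pronoun — Principle B does not apply; allowed.
— Kenji: subject of the clause headed by 'informed'; c-commands the pronoun within its binding domain — blocked (Principle B).

Isaac, Karl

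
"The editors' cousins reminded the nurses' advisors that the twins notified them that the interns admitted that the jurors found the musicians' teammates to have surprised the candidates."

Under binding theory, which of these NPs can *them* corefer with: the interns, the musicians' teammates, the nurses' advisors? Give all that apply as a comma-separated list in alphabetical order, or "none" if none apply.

the nurses' advisors

*them* is a pronoun; Principle B requires it to be free in its binding domain — the clause headed by 'notified'.
— the interns: subject of the clause headed by 'admitted'; is c-commanded by the pronoun; coreference would bind this R-expression — blocked (Principle C).
— the musicians' teammates: subject of the clause headed by 'surprised'; is c-commanded by the pronoun; coreference would bind this R-expression — blocked (Principle C).
— the nurses' advisors: object of the matrix clause; c-commands the pronoun but lies outside its binding domain — allowed.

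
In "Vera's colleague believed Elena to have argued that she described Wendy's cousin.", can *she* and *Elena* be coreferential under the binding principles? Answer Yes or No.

Yes

*Elena* is an R-expression; Principle C requires it to be free (not bound by any c-commanding expression).
— she: subject of the clause headed by 'described'; the pronoun does not c-command the R-expression — coreference allowed.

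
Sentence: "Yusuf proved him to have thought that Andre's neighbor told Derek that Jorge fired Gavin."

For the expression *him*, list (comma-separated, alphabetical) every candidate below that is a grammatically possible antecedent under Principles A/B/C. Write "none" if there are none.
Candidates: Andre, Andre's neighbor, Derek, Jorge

*him* is a pronoun; Principle B requires it to be free in its binding domain — the matrix clause.
— Andre: possessor inside the subject DP of the clause headed by 'told'; is c-commanded by the pronoun; coreference would bind this R-expression — blocked (Principle C).
— Andre's neighbor: subject of the clause headed by 'told'; is c-commanded by the pronoun; coreference would bind this R-expression — blocked (Principle C).
— Derek: object of the clause headed by 'told'; is c-commanded by the pronoun; coreference would bind this R-expression — blocked (Principle C).
— Jorge: subject of the clause headed by 'fired'; is c-commanded by the pronoun; coreference would bind this R-expression — blocked (Principle C).

none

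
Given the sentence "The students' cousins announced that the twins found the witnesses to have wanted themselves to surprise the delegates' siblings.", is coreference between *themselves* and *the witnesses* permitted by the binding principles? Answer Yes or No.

*themselves* is a reflexive; Principle A requires it to be bound within its binding domain — the clause headed by 'wanted'.
— the witnesses: subject of the clause headed by 'wanted'; c-commands the reflexive within its binding domain — allowed (Principle A).

Yes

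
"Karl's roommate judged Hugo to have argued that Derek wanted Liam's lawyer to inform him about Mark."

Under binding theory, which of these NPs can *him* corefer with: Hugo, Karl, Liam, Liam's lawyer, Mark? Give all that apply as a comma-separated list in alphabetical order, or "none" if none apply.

Hugo, Karl, Liam

*him* is a pronoun; Principle B requires it to be free in its binding domain — the clause headed by 'inform'.
— Hugo: subject of the clause headed by 'argued'; c-commands the pronoun but lies outside its binding domain — allowed.
— Karl: possessor inside the subject DP of the matrix clause; does not c-command the pronoun — Principle B does not apply; allowed.
— Liam: possessor inside the subject DP of the clause headed by 'inform'; does not c-command the pronoun — Principle B does not apply; allowed.
— Liam's lawyer: subject of the clause headed by 'inform'; c-commands the pronoun within its binding domain — blocked (Principle B).
— Mark: second object of the clause headed by 'inform'; is c-commanded by the pronoun; coreference would bind this R-expression — blocked (Principle C).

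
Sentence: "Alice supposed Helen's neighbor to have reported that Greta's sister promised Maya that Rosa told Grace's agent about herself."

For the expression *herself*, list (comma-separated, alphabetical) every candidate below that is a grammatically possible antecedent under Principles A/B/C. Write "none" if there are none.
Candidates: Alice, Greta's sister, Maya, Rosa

*herself* is a reflexive; Principle A requires it to be bound within its binding domain — the clause headed by 'told'.
— Alice: subject of the matrix clause; c-commands the reflexive but lies outside its binding domain — cannot bind it (Principle A).
— Greta's sister: subject of the clause headed by 'promised'; c-commands the reflexive but lies outside its binding domain — cannot bind it (Principle A).
— Maya: object of the clause headed by 'promised'; c-commands the reflexive but lies outside its binding domain — cannot bind it (Principle A).
— Rosa: subject of the clause headed by 'told'; c-commands the reflexive within its binding domain — allowed (Principle A).

Rosa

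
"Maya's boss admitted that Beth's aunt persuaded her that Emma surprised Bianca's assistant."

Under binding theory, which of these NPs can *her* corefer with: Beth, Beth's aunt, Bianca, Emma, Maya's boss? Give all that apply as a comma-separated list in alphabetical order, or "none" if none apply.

Beth, Maya's boss

*her* is a pronoun; Principle B requires it to be free in its binding domain — the clause headed by 'persuaded'.
— Beth: possessor inside the subject DP of the clause headed by 'persuaded'; does not c-command the pronoun — Principle B does not apply; allowed.
— Beth's aunt: subject of the clause headed by 'persuaded'; c-commands the pronoun within its binding domain — blocked (Principle B).
— Bianca: possessor inside the object DP of the clause headed by 'surprised'; is c-commanded by the pronoun; coreference would bind this R-expression — blocked (Principle C).
— Emma: subject of the clause headed by 'surprised'; is c-commanded by the pronoun; coreference would bind this R-expression — blocked (Principle C).
— Maya's boss: subject of the matrix clause; c-commands the pronoun but lies outside its binding domain — allowed.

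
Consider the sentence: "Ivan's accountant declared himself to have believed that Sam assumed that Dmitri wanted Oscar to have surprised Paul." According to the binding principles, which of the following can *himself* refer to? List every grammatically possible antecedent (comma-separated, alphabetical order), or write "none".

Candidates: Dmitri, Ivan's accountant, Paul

Ivan's accountant

*himself* is a reflexive; Principle A requires it to be bound within its binding domain — the matrix clause.
— Dmitri: subject of the clause headed by 'wanted'; does not c-command the reflexive — cannot bind it (Principle A).
— Ivan's accountant: subject of the matrix clause; c-commands the reflexive within its binding domain — allowed (Principle A).
— Paul: object of the clause headed by 'surprised'; does not c-command the reflexive — cannot bind it (Principle A).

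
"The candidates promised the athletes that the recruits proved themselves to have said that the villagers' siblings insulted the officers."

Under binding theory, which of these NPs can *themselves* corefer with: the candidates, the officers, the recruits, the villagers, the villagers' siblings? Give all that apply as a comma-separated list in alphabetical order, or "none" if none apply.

the recruits

*themselves* is a reflexive; Principle A requires it to be bound within its binding domain — the clause headed by 'proved'.
— the candidates: subject of the matrix clause; c-commands the reflexive but lies outside its binding domain — cannot bind it (Principle A).
— the officers: object of the clause headed by 'insulted'; does not c-command the reflexive — cannot bind it (Principle A).
— the recruits: subject of the clause headed by 'proved'; c-commands the reflexive within its binding domain — allowed (Principle A).
— the villagers: possessor inside the subject DP of the clause headed by 'insulted'; does not c-command the reflexive — cannot bind it (Principle A).
— the villagers' siblings: subject of the clause headed by 'insulted'; does not c-command the reflexive — cannot bind it (Principle A).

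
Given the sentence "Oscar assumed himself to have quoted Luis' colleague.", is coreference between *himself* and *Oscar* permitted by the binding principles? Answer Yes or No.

*himself* is a reflexive; Principle A requires it to be bound within its binding domain — the matrix clause.
— Oscar: subject of the matrix clause; c-commands the reflexive within its binding domain — allowed (Principle A).

Yes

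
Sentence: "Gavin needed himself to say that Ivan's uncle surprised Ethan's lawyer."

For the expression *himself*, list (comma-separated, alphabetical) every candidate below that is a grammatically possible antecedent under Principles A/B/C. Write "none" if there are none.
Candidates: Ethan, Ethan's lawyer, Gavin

Gavin

*himself* is a reflexive; Principle A requires it to be bound within its binding domain — the matrix clause.
— Ethan: possessor inside the object DP of the clause headed by 'surprised'; does not c-command the reflexive — cannot bind it (Principle A).
— Ethan's lawyer: object of the clause headed by 'surprised'; does not c-command the reflexive — cannot bind it (Principle A).
— Gavin: subject of the matrix clause; c-commands the reflexive within its binding domain — allowed (Principle A).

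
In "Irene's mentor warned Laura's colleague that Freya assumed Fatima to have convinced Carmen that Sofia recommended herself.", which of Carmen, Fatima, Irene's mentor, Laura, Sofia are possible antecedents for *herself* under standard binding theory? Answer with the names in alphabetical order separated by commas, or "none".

*herself* is a reflexive; Principle A requires it to be bound within its binding domain — the clause headed by 'recommended'.
— Carmen: object of the clause headed by 'convinced'; c-commands the reflexive but lies outside its binding domain — cannot bind it (Principle A).
— Fatima: subject of the clause headed by 'convinced'; c-commands the reflexive but lies outside its binding domain — cannot bind it (Principle A).
— Irene's mentor: subject of the matrix clause; c-commands the reflexive but lies outside its binding domain — cannot bind it (Principle A).
— Laura: possessor inside the object DP of the matrix clause; does not c-command the reflexive — cannot bind it (Principle A).
— Sofia: subject of the clause headed by 'recommended'; c-commands the reflexive within its binding domain — allowed (Principle A).

Sofia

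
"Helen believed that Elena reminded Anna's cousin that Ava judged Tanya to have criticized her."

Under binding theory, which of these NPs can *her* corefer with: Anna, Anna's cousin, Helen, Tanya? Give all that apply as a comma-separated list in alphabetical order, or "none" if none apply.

*her* is a pronoun; Principle B requires it to be free in its binding domain — the clause headed by 'criticized'.
— Anna: possessor inside the object DP of the clause headed by 'reminded'; does not c-command the pronoun — Principle B does not apply; allowed.
— Anna's cousin: object of the clause headed by 'reminded'; c-commands the pronoun but lies outside its binding domain — allowed.
— Helen: subject of the matrix clause; c-commands the pronoun but lies outside its binding domain — allowed.
— Tanya: subject of the clause headed by 'criticized'; c-commands the pronoun within its binding domain — blocked (Principle B).

Anna, Anna's cousin, Helen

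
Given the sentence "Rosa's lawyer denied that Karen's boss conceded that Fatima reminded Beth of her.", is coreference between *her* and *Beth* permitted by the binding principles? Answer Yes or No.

No

*her* is a pronoun; Principle B requires it to be free in its binding domain — the clause headed by 'reminded'.
— Beth: object of the clause headed by 'reminded'; c-commands the pronoun within its binding domain — blocked (Principle B).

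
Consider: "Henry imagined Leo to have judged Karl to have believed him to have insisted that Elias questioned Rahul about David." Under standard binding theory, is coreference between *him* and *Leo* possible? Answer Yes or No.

*Leo* is an R-expression; Principle C requires it to be free (not bound by any c-commanding expression).
— him: subject of the clause headed by 'insisted'; the pronoun does not c-command the R-expression — coreference allowed.

Yes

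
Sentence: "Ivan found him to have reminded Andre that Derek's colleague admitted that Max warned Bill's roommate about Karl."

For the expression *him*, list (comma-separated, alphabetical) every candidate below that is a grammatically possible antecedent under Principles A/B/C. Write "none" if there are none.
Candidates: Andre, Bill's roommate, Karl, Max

*him* is a pronoun; Principle B requires it to be free in its binding domain — the matrix clause.
— Andre: object of the clause headed by 'reminded'; is c-commanded by the pronoun; coreference would bind this R-expression — blocked (Principle C).
— Bill's roommate: object of the clause headed by 'warned'; is c-commanded by the pronoun; coreference would bind this R-expression — blocked (Principle C).
— Karl: second object of the clause headed by 'warned'; is c-commanded by the pronoun; coreference would bind this R-expression — blocked (Principle C).
— Max: subject of the clause headed by 'warned'; is c-commanded by the pronoun; coreference would bind this R-expression — blocked (Principle C).

none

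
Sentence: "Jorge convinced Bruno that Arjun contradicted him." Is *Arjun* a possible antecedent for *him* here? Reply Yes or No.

*him* is a pronoun; Principle B requires it to be free in its binding domain — the clause headed by 'contradicted'.
— Arjun: subject of the clause headed by 'contradicted'; c-commands the pronoun within its binding domain — blocked (Principle B).

No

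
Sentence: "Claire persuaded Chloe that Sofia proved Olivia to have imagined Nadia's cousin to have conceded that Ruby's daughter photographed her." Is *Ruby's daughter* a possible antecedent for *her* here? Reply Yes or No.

*her* is a pronoun; Principle B requires it to be free in its binding domain — the clause headed by 'photographed'.
— Ruby's daughter: subject of the clause headed by 'photographed'; c-commands the pronoun within its binding domain — blocked (Principle B).

No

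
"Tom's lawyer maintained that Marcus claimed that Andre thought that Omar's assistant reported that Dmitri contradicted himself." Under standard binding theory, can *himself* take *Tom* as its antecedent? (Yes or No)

No

*himself* is a reflexive; Principle A requires it to be bound within its binding domain — the clause headed by 'contradicted'.
— Tom: possessor inside the subject DP of the matrix clause; does not c-command the reflexive — cannot bind it (Principle A).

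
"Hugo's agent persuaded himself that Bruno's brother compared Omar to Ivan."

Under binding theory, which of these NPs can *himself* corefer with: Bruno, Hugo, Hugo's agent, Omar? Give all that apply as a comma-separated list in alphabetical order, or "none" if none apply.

*himself* is a reflexive; Principle A requires it to be bound within its binding domain — the matrix clause.
— Bruno: possessor inside the subject DP of the clause headed by 'compared'; does not c-command the reflexive — cannot bind it (Principle A).
— Hugo: possessor inside the subject DP of the matrix clause; does not c-command the reflexive — cannot bind it (Principle A).
— Hugo's agent: subject of the matrix clause; c-commands the reflexive within its binding domain — allowed (Principle A).
— Omar: object of the clause headed by 'compared'; does not c-command the reflexive — cannot bind it (Principle A).

Hugo's agent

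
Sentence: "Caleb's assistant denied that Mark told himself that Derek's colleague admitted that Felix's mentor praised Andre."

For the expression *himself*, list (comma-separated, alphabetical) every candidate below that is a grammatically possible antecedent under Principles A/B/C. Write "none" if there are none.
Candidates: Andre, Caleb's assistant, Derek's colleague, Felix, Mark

*himself* is a reflexive; Principle A requires it to be bound within its binding domain — the clause headed by 'told'.
— Andre: object of the clause headed by 'praised'; does not c-command the reflexive — cannot bind it (Principle A).
— Caleb's assistant: subject of the matrix clause; c-commands the reflexive but lies outside its binding domain — cannot bind it (Principle A).
— Derek's colleague: subject of the clause headed by 'admitted'; does not c-command the reflexive — cannot bind it (Principle A).
— Felix: possessor inside the subject DP of the clause headed by 'praised'; does not c-command the reflexive — cannot bind it (Principle A).
— Mark: subject of the clause headed by 'told'; c-commands the reflexive within its binding domain — allowed (Principle A).

Mark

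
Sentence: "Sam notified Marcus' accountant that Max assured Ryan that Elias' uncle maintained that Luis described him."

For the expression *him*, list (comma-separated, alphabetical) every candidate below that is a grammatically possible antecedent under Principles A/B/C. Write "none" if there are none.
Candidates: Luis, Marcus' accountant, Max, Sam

*him* is a pronoun; Principle B requires it to be free in its binding domain — the clause headed by 'described'.
— Luis: subject of the clause headed by 'described'; c-commands the pronoun within its binding domain — blocked (Principle B).
— Marcus' accountant: object of the matrix clause; c-commands the pronoun but lies outside its binding domain — allowed.
— Max: subject of the clause headed by 'assured'; c-commands the pronoun but lies outside its binding domain — allowed.
— Sam: subject of the matrix clause; c-commands the pronoun but lies outside its binding domain — allowed.

Marcus' accountant, Max, Sam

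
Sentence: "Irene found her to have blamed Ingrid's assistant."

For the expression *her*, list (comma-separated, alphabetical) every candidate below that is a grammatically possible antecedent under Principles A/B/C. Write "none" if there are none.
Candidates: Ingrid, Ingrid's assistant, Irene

*her* is a pronoun; Principle B requires it to be free in its binding domain — the matrix clause.
— Ingrid: possessor inside the object DP of the clause headed by 'blamed'; is c-commanded by the pronoun; coreference would bind this R-expression — blocked (Principle C).
— Ingrid's assistant: object of the clause headed by 'blamed'; is c-commanded by the pronoun; coreference would bind this R-expression — blocked (Principle C).
— Irene: subject of the matrix clause; c-commands the pronoun within its binding domain — blocked (Principle B).

none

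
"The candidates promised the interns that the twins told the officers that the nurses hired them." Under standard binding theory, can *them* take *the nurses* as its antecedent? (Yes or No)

*them* is a pronoun; Principle B requires it to be free in its binding domain — the clause headed by 'hired'.
— the nurses: subject of the clause headed by 'hired'; c-commands the pronoun within its binding domain — blocked (Principle B).

No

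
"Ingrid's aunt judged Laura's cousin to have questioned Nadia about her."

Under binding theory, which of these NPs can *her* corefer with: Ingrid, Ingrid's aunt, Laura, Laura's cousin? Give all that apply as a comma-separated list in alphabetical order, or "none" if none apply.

Ingrid, Ingrid's aunt, Laura

*her* is a pronoun; Principle B requires it to be free in its binding domain — the clause headed by 'questioned'.
— Ingrid: possessor inside the subject DP of the matrix clause; does not c-command the pronoun — Principle B does not apply; allowed.
— Ingrid's aunt: subject of the matrix clause; c-commands the pronoun but lies outside its binding domain — allowed.
— Laura: possessor inside the subject DP of the clause headed by 'questioned'; does not c-command the pronoun — Principle B does not apply; allowed.
— Laura's cousin: subject of the clause headed by 'questioned'; c-commands the pronoun within its binding domain — blocked (Principle B).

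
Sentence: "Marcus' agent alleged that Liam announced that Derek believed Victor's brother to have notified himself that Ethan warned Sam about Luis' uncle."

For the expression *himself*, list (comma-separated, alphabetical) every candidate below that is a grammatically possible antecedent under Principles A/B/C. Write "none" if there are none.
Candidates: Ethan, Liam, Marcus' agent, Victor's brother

*himself* is a reflexive; Principle A requires it to be bound within its binding domain — the clause headed by 'notified'.
— Ethan: subject of the clause headed by 'warned'; does not c-command the reflexive — cannot bind it (Principle A).
— Liam: subject of the clause headed by 'announced'; c-commands the reflexive but lies outside its binding domain — cannot bind it (Principle A).
— Marcus' agent: subject of the matrix clause; c-commands the reflexive but lies outside its binding domain — cannot bind it (Principle A).
— Victor's brother: subject of the clause headed by 'notified'; c-commands the reflexive within its binding domain — allowed (Principle A).

Victor's brother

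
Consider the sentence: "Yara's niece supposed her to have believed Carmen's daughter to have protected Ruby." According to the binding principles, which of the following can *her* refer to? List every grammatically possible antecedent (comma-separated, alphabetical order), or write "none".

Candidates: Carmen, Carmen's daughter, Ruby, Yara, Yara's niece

Yara

*her* is a pronoun; Principle B requires it to be free in its binding domain — the matrix clause.
— Carmen: possessor inside the subject DP of the clause headed by 'protected'; is c-commanded by the pronoun; coreference would bind this R-expression — blocked (Principle C).
— Carmen's daughter: subject of the clause headed by 'protected'; is c-commanded by the pronoun; coreference would bind this R-expression — blocked (Principle C).
— Ruby: object of the clause headed by 'protected'; is c-commanded by the pronoun; coreference would bind this R-expression — blocked (Principle C).
— Yara: possessor inside the subject DP of the matrix clause; does not c-command the pronoun — Principle B does not apply; allowed.
— Yara's niece: subject of the matrix clause; c-commands the pronoun within its binding domain — blocked (Principle B).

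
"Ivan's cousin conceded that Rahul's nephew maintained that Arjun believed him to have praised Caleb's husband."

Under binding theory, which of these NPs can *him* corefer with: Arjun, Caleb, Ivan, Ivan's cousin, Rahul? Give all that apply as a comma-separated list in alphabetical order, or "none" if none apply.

*him* is a pronoun; Principle B requires it to be free in its binding domain — the clause headed by 'believed'.
— Arjun: subject of the clause headed by 'believed'; c-commands the pronoun within its binding domain — blocked (Principle B).
— Caleb: possessor inside the object DP of the clause headed by 'praised'; is c-commanded by the pronoun; coreference would bind this R-expression — blocked (Principle C).
— Ivan: possessor inside the subject DP of the matrix clause; does not c-command the pronoun — Principle B does not apply; allowed.
— Ivan's cousin: subject of the matrix clause; c-commands the pronoun but lies outside its binding domain — allowed.
— Rahul: possessor inside the subject DP of the clause headed by 'maintained'; does not c-command the pronoun — Principle B does not apply; allowed.

Ivan, Ivan's cousin, Rahul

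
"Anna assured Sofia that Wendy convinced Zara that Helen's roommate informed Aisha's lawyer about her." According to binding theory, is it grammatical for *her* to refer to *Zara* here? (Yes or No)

*Zara* is an R-expression; Principle C requires it to be free (not bound by any c-commanding expression).
— her: second object of the clause headed by 'informed'; the pronoun does not c-command the R-expression — coreference allowed.

Yes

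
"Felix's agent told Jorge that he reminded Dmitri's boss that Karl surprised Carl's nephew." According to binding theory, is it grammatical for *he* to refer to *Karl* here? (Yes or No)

No

*Karl* is an R-expression; Principle C requires it to be free (not bound by any c-commanding expression).
— he: subject of the clause headed by 'reminded'; the pronoun c-commands the R-expression — coreference blocked (Principle C).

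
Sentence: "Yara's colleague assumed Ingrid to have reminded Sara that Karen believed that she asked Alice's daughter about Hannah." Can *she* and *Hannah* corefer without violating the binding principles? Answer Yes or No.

No

*Hannah* is an R-expression; Principle C requires it to be free (not bound by any c-commanding expression).
— she: subject of the clause headed by 'asked'; the pronoun c-commands the R-expression — coreference blocked (Principle C).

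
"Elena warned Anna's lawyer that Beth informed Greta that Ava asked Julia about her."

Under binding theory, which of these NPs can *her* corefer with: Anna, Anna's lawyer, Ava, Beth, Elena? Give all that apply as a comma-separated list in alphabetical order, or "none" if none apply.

*her* is a pronoun; Principle B requires it to be free in its binding domain — the clause headed by 'asked'.
— Anna: possessor inside the object DP of the matrix clause; does not c-command the pronoun — Principle B does not apply; allowed.
— Anna's lawyer: object of the matrix clause; c-commands the pronoun but lies outside its binding domain — allowed.
— Ava: subject of the clause headed by 'asked'; c-commands the pronoun within its binding domain — blocked (Principle B).
— Beth: subject of the clause headed by 'informed'; c-commands the pronoun but lies outside its binding domain — allowed.
— Elena: subject of the matrix clause; c-commands the pronoun but lies outside its binding domain — allowed.

Anna, Anna's lawyer, Beth, Elena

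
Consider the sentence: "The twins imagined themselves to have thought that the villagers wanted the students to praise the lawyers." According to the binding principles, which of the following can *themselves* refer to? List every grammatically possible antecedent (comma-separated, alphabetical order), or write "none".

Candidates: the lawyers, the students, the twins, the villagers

*themselves* is a reflexive; Principle A requires it to be bound within its binding domain — the matrix clause.
— the lawyers: object of the clause headed by 'praise'; does not c-command the reflexive — cannot bind it (Principle A).
— the students: subject of the clause headed by 'praise'; does not c-command the reflexive — cannot bind it (Principle A).
— the twins: subject of the matrix clause; c-commands the reflexive within its binding domain — allowed (Principle A).
— the villagers: subject of the clause headed by 'wanted'; does not c-command the reflexive — cannot bind it (Principle A).

the twins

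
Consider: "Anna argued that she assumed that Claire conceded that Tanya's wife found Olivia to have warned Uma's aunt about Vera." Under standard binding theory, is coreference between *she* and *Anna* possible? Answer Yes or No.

*Anna* is an R-expression; Principle C requires it to be free (not bound by any c-commanding expression).
— she: subject of the clause headed by 'assumed'; the pronoun does not c-command the R-expression — coreference allowed.

Yes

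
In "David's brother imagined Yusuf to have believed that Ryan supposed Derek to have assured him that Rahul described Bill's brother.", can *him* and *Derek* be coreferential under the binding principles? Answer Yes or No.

*Derek* is an R-expression; Principle C requires it to be free (not bound by any c-commanding expression).
— him: object of the clause headed by 'assured'; the R-expression locally c-commands the pronoun — coreference blocked (Principle B on the pronoun).

No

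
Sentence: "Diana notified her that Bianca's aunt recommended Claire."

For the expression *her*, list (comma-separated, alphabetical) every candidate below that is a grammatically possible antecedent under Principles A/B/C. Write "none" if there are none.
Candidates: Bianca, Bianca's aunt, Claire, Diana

none

*her* is a pronoun; Principle B requires it to be free in its binding domain — the matrix clause.
— Bianca: possessor inside the subject DP of the clause headed by 'recommended'; is c-commanded by the pronoun; coreference would bind this R-expression — blocked (Principle C).
— Bianca's aunt: subject of the clause headed by 'recommended'; is c-commanded by the pronoun; coreference would bind this R-expression — blocked (Principle C).
— Claire: object of the clause headed by 'recommended'; is c-commanded by the pronoun; coreference would bind this R-expression — blocked (Principle C).
— Diana: subject of the matrix clause; c-commands the pronoun within its binding domain — blocked (Principle B).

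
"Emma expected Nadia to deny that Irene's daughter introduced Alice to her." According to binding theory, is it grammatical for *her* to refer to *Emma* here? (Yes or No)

Yes

*Emma* is an R-expression; Principle C requires it to be free (not bound by any c-commanding expression).
— her: second object of the clause headed by 'introduced'; the pronoun does not c-command the R-expression — coreference allowed.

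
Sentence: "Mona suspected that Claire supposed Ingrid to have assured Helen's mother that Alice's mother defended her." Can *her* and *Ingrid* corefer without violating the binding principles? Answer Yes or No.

Yes

*Ingrid* is an R-expression; Principle C requires it to be free (not bound by any c-commanding expression).
— her: object of the clause headed by 'defended'; the pronoun does not c-command the R-expression — coreference allowed.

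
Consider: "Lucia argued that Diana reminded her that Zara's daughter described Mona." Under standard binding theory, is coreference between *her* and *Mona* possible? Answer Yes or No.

*Mona* is an R-expression; Principle C requires it to be free (not bound by any c-commanding expression).
— her: object of the clause headed by 'reminded'; the pronoun c-commands the R-expression — coreference blocked (Principle C).

No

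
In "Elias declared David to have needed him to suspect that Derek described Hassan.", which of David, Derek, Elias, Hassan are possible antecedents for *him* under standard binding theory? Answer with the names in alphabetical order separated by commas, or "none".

Elias

*him* is a pronoun; Principle B requires it to be free in its binding domain — the clause headed by 'needed'.
— David: subject of the clause headed by 'needed'; c-commands the pronoun within its binding domain — blocked (Principle B).
— Derek: subject of the clause headed by 'described'; is c-commanded by the pronoun; coreference would bind this R-expression — blocked (Principle C).
— Elias: subject of the matrix clause; c-commands the pronoun but lies outside its binding domain — allowed.
— Hassan: object of the clause headed by 'described'; is c-commanded by the pronoun; coreference would bind this R-expression — blocked (Principle C).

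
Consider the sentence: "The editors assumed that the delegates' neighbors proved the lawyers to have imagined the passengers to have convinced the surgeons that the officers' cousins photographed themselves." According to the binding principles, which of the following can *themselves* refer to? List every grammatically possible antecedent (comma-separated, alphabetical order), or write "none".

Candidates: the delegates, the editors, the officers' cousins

the officers' cousins

*themselves* is a reflexive; Principle A requires it to be bound within its binding domain — the clause headed by 'photographed'.
— the delegates: possessor inside the subject DP of the clause headed by 'proved'; does not c-command the reflexive — cannot bind it (Principle A).
— the editors: subject of the matrix clause; c-commands the reflexive but lies outside its binding domain — cannot bind it (Principle A).
— the officers' cousins: subject of the clause headed by 'photographed'; c-commands the reflexive within its binding domain — allowed (Principle A).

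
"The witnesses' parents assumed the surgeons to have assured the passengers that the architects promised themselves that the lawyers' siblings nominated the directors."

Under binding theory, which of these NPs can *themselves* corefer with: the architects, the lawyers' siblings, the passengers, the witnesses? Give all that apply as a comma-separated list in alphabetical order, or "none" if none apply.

*themselves* is a reflexive; Principle A requires it to be bound within its binding domain — the clause headed by 'promised'.
— the architects: subject of the clause headed by 'promised'; c-commands the reflexive within its binding domain — allowed (Principle A).
— the lawyers' siblings: subject of the clause headed by 'nominated'; does not c-command the reflexive — cannot bind it (Principle A).
— the passengers: object of the clause headed by 'assured'; c-commands the reflexive but lies outside its binding domain — cannot bind it (Principle A).
— the witnesses: possessor inside the subject DP of the matrix clause; does not c-command the reflexive — cannot bind it (Principle A).

the architects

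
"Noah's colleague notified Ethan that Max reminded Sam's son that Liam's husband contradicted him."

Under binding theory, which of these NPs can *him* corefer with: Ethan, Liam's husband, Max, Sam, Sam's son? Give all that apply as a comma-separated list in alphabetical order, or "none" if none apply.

Ethan, Max, Sam, Sam's son

*him* is a pronoun; Principle B requires it to be free in its binding domain — the clause headed by 'contradicted'.
— Ethan: object of the matrix clause; c-commands the pronoun but lies outside its binding domain — allowed.
— Liam's husband: subject of the clause headed by 'contradicted'; c-commands the pronoun within its binding domain — blocked (Principle B).
— Max: subject of the clause headed by 'reminded'; c-commands the pronoun but lies outside its binding domain — allowed.
— Sam: possessor inside the object DP of the clause headed by 'reminded'; does not c-command the pronoun — Principle B does not apply; allowed.
— Sam's son: object of the clause headed by 'reminded'; c-commands the pronoun but lies outside its binding domain — allowed.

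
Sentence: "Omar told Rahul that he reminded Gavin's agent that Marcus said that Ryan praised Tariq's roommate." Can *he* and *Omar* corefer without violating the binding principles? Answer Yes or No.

*Omar* is an R-expression; Principle C requires it to be free (not bound by any c-commanding expression).
— he: subject of the clause headed by 'reminded'; the pronoun does not c-command the R-expression — coreference allowed.

Yes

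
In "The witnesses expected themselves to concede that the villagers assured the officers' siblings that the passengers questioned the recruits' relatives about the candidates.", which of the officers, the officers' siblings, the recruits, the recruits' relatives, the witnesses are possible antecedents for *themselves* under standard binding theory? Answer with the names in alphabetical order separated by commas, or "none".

the witnesses

*themselves* is a reflexive; Principle A requires it to be bound within its binding domain — the matrix clause.
— the officers: possessor inside the object DP of the clause headed by 'assured'; does not c-command the reflexive — cannot bind it (Principle A).
— the officers' siblings: object of the clause headed by 'assured'; does not c-command the reflexive — cannot bind it (Principle A).
— the recruits: possessor inside the object DP of the clause headed by 'questioned'; does not c-command the reflexive — cannot bind it (Principle A).
— the recruits' relatives: object of the clause headed by 'questioned'; does not c-command the reflexive — cannot bind it (Principle A).
— the witnesses: subject of the matrix clause; c-commands the reflexive within its binding domain — allowed (Principle A).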